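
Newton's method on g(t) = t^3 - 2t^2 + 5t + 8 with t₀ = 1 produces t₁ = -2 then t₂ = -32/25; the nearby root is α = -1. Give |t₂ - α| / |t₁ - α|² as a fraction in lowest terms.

7/25

t₁ - α = -2 - (-1) = -2 + 1 = -1, so |t₁ - α| = 1.
t₂ - α = -32/25 - (-1) = -32/25 + 1 = -7/25, so |t₂ - α| = 7/25.
|t₁ - α|² = 1.
Ratio = (7/25) / 1 = 7/25.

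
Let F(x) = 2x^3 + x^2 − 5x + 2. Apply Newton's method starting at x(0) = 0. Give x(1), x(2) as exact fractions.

F'(x) = 6x^2 + 2x − 5.
F(0) = 2, F'(0) = −5, so x(1) = 0 − 2/(−5) = 2/5.
F(2/5) = 36/125, F'(2/5) = −81/25, so x(2) = (2/5) − (36/125)/(−81/25) = 22/45.

x(1) = 2/5, x(2) = 22/45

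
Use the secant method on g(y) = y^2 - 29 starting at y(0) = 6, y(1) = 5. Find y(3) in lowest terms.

g(6) = 7, g(5) = -4. y(2) = 5 - (-4)·(5 - 6)/((-4) - 7) = 59/11.
g(5) = -4, g(59/11) = -28/121. y(3) = (59/11) - (-28/121)·((59/11) - 5)/((-28/121) - (-4)) = 307/57.

307/57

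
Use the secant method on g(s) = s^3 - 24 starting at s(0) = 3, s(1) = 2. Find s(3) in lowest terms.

4650/1603

g(3) = 3, g(2) = -16. s(2) = 2 - (-16)·(2 - 3)/((-16) - 3) = 54/19.
g(2) = -16, g(54/19) = -7152/6859. s(3) = (54/19) - (-7152/6859)·((54/19) - 2)/((-7152/6859) - (-16)) = 4650/1603.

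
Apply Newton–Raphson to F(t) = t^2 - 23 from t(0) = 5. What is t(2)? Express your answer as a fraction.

1151/240

F'(t) = 2t.
F(5) = 2, F'(5) = 10, so t(1) = 5 - 2/10 = 24/5.
F(24/5) = 1/25, F'(24/5) = 48/5, so t(2) = (24/5) - (1/25)/(48/5) = 1151/240.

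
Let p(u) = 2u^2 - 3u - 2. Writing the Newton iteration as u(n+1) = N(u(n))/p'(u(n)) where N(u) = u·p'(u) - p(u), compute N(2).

10

p'(u) = 4u - 3.
N(u) = u·p'(u) - p(u) = u·(4u - 3) - (2u^2 - 3u - 2) = 2u^2 + 2.
N(2) = 10.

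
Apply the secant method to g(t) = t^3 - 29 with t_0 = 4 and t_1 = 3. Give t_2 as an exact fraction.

g(4) = 35, g(3) = -2. t_2 = 3 - (-2)·(3 - 4)/((-2) - 35) = 113/37.

113/37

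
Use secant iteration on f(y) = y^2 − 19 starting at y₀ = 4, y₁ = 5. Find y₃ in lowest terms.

f(4) = −3, f(5) = 6. y₂ = 5 − 6·(5 − 4)/(6 − (−3)) = 13/3.
f(5) = 6, f(13/3) = −2/9. y₃ = (13/3) − (−2/9)·((13/3) − 5)/((−2/9) − 6) = 61/14.

61/14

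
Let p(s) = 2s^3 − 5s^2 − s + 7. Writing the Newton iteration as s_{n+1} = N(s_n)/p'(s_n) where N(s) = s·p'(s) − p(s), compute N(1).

p'(s) = 6s^2 − 10s − 1.
N(s) = s·p'(s) − p(s) = s·(6s^2 − 10s − 1) − (2s^3 − 5s^2 − s + 7) = 4s^3 − 5s^2 − 7.
N(1) = −8.

−8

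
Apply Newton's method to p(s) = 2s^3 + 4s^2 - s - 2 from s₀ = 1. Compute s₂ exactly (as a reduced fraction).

13594/19123

p'(s) = 6s^2 + 8s - 1.
p(1) = 3, p'(1) = 13, so s₁ = 1 - 3/13 = 10/13.
p(10/13) = 1116/2197, p'(10/13) = 1471/169, so s₂ = (10/13) - (1116/2197)/(1471/169) = 13594/19123.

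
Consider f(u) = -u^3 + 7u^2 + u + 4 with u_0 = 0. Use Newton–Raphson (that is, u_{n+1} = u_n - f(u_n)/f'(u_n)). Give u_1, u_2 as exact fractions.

u_1 = -4, u_2 = -236/103

f'(u) = -3u^2 + 14u + 1.
f(0) = 4, f'(0) = 1, so u_1 = 0 - 4/1 = -4.
f(-4) = 176, f'(-4) = -103, so u_2 = (-4) - 176/(-103) = -236/103.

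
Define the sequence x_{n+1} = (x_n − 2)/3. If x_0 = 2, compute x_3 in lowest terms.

−8/9

x_1 = (2 − 2)/3 = 0.
x_2 = (0 − 2)/3 = −2/3.
x_3 = ((−2/3) − 2)/3 = −8/9.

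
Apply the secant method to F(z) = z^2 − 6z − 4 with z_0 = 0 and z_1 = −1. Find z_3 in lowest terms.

F(0) = −4, F(−1) = 3. z_2 = (−1) − 3·((−1) − 0)/(3 − (−4)) = −4/7.
F(−1) = 3, F(−4/7) = −12/49. z_3 = (−4/7) − (−12/49)·((−4/7) − (−1))/((−12/49) − 3) = −32/53.

−32/53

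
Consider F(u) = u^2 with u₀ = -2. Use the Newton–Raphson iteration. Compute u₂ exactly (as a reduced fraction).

-1/2

F'(u) = 2u.
F(-2) = 4, F'(-2) = -4, so u₁ = (-2) - 4/(-4) = -1.
F(-1) = 1, F'(-1) = -2, so u₂ = (-1) - 1/(-2) = -1/2.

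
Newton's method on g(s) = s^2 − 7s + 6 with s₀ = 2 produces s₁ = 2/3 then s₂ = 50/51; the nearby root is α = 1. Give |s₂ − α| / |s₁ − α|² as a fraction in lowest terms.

s₁ − α = 2/3 − 1 = −1/3, so |s₁ − α| = 1/3.
s₂ − α = 50/51 − 1 = −1/51, so |s₂ − α| = 1/51.
|s₁ − α|² = 1/9.
Ratio = (1/51) / (1/9) = 3/17.

3/17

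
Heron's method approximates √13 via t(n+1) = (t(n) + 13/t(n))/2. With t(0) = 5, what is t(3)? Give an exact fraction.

t(1) = (5 + 13/5)/2 = 19/5.
t(2) = (19/5 + 13/(19/5))/2 = 343/95.
t(3) = (343/95 + 13/(343/95))/2 = 117487/32585.

117487/32585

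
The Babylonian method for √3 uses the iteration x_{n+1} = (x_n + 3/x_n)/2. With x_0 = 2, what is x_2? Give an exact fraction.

x_1 = (2 + 3/2)/2 = 7/4.
x_2 = (7/4 + 3/(7/4))/2 = 97/56.

97/56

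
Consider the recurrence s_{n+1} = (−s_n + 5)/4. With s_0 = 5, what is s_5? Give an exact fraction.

255/256

s_1 = (−5 + 5)/4 = 0.
s_2 = (−0 + 5)/4 = 5/4.
s_3 = (−(5/4) + 5)/4 = 15/16.
s_4 = (−(15/16) + 5)/4 = 65/64.
s_5 = (−(65/64) + 5)/4 = 255/256.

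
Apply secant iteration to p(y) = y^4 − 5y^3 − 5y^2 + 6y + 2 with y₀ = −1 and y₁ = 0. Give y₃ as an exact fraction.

p(−1) = −3, p(0) = 2. y₂ = 0 − 2·(0 − (−1))/(2 − (−3)) = −2/5.
p(0) = 2, p(−2/5) = −534/625. y₃ = (−2/5) − (−534/625)·((−2/5) − 0)/((−534/625) − 2) = −125/446.

−125/446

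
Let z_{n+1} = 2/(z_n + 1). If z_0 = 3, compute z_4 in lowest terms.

14/13

z_1 = 2/(3 + 1) = 1/2.
z_2 = 2/(1/2 + 1) = 4/3.
z_3 = 2/(4/3 + 1) = 6/7.
z_4 = 2/(6/7 + 1) = 14/13.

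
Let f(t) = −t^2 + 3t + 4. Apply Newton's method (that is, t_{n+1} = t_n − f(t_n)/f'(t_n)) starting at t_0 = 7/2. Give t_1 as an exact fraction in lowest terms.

65/16

f'(t) = −2t + 3.
f(7/2) = 9/4, f'(7/2) = −4, so t_1 = (7/2) − (9/4)/(−4) = 65/16.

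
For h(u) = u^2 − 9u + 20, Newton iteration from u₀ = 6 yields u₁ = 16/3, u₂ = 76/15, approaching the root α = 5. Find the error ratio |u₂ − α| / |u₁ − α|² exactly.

u₁ − α = 16/3 − 5 = 1/3, so |u₁ − α| = 1/3.
u₂ − α = 76/15 − 5 = 1/15, so |u₂ − α| = 1/15.
|u₁ − α|² = 1/9.
Ratio = (1/15) / (1/9) = 3/5.

3/5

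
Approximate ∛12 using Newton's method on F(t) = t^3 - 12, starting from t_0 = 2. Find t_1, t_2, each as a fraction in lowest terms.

F'(t) = 3t^2.
F(2) = -4, F'(2) = 12, so t_1 = 2 - (-4)/12 = 7/3.
F(7/3) = 19/27, F'(7/3) = 49/3, so t_2 = (7/3) - (19/27)/(49/3) = 1010/441.

t_1 = 7/3, t_2 = 1010/441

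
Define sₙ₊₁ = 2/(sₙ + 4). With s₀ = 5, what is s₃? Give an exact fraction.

s₁ = 2/(5 + 4) = 2/9.
s₂ = 2/(2/9 + 4) = 9/19.
s₃ = 2/(9/19 + 4) = 38/85.

38/85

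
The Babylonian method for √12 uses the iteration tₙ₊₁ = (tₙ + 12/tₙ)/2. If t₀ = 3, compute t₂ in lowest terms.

t₁ = (3 + 12/3)/2 = 7/2.
t₂ = (7/2 + 12/(7/2))/2 = 97/28.

97/28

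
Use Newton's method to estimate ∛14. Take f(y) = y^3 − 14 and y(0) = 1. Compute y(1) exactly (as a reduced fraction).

f'(y) = 3y^2.
f(1) = −13, f'(1) = 3, so y(1) = 1 − (−13)/3 = 16/3.

16/3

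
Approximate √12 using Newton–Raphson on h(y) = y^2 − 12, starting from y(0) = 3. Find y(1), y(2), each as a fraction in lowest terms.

h'(y) = 2y.
h(3) = −3, h'(3) = 6, so y(1) = 3 − (−3)/6 = 7/2.
h(7/2) = 1/4, h'(7/2) = 7, so y(2) = (7/2) − (1/4)/7 = 97/28.

y(1) = 7/2, y(2) = 97/28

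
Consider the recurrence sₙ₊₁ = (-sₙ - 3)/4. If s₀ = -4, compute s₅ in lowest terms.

-611/1024

s₁ = (-(-4) - 3)/4 = 1/4.
s₂ = (-(1/4) - 3)/4 = -13/16.
s₃ = (-(-13/16) - 3)/4 = -35/64.
s₄ = (-(-35/64) - 3)/4 = -157/256.
s₅ = (-(-157/256) - 3)/4 = -611/1024.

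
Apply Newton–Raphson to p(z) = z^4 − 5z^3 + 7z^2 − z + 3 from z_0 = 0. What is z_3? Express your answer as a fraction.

−94557/40124

p'(z) = 4z^3 − 15z^2 + 14z − 1.
p(0) = 3, p'(0) = −1, so z_1 = 0 − 3/(−1) = 3.
p(3) = 9, p'(3) = 14, so z_2 = 3 − 9/14 = 33/14.
p(33/14) = 189135/38416, p'(33/14) = 1433/1372, so z_3 = (33/14) − (189135/38416)/(1433/1372) = −94557/40124.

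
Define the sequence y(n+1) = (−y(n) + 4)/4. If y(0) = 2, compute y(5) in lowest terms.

y(1) = (−2 + 4)/4 = 1/2.
y(2) = (−(1/2) + 4)/4 = 7/8.
y(3) = (−(7/8) + 4)/4 = 25/32.
y(4) = (−(25/32) + 4)/4 = 103/128.
y(5) = (−(103/128) + 4)/4 = 409/512.

409/512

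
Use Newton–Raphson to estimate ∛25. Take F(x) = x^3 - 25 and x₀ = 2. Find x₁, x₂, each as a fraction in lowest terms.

F'(x) = 3x^2.
F(2) = -17, F'(2) = 12, so x₁ = 2 - (-17)/12 = 41/12.
F(41/12) = 25721/1728, F'(41/12) = 1681/48, so x₂ = (41/12) - (25721/1728)/(1681/48) = 90521/30258.

x₁ = 41/12, x₂ = 90521/30258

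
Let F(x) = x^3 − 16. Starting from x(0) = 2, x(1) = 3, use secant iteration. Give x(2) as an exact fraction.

46/19

F(2) = −8, F(3) = 11. x(2) = 3 − 11·(3 − 2)/(11 − (−8)) = 46/19.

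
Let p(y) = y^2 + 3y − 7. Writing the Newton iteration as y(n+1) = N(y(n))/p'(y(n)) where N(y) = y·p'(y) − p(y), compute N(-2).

p'(y) = 2y + 3.
N(y) = y·p'(y) − p(y) = y·(2y + 3) − (y^2 + 3y − 7) = y^2 + 7.
N(-2) = 11.

11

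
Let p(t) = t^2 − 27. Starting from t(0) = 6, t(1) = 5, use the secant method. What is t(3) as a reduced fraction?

291/56

p(6) = 9, p(5) = −2. t(2) = 5 − (−2)·(5 − 6)/((−2) − 9) = 57/11.
p(5) = −2, p(57/11) = −18/121. t(3) = (57/11) − (−18/121)·((57/11) − 5)/((−18/121) − (−2)) = 291/56.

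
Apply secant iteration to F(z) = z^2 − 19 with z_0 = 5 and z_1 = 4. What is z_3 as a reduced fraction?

109/25

F(5) = 6, F(4) = −3. z_2 = 4 − (−3)·(4 − 5)/((−3) − 6) = 13/3.
F(4) = −3, F(13/3) = −2/9. z_3 = (13/3) − (−2/9)·((13/3) − 4)/((−2/9) − (−3)) = 109/25.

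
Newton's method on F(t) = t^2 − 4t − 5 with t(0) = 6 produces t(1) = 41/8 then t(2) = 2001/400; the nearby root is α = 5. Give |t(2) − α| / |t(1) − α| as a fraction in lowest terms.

1/50

t(1) − α = 41/8 − 5 = 1/8, so |t(1) − α| = 1/8.
t(2) − α = 2001/400 − 5 = 1/400, so |t(2) − α| = 1/400.
Ratio = (1/400) / (1/8) = 1/50.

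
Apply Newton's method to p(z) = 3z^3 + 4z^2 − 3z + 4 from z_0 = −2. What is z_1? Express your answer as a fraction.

−36/17

p'(z) = 9z^2 + 8z − 3.
p(−2) = 2, p'(−2) = 17, so z_1 = (−2) − 2/17 = −36/17.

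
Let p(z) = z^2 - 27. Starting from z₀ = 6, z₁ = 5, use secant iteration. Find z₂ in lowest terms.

57/11

p(6) = 9, p(5) = -2. z₂ = 5 - (-2)·(5 - 6)/((-2) - 9) = 57/11.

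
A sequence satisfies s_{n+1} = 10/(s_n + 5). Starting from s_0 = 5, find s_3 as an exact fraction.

3/2

s_1 = 10/(5 + 5) = 1.
s_2 = 10/(1 + 5) = 5/3.
s_3 = 10/(5/3 + 5) = 3/2.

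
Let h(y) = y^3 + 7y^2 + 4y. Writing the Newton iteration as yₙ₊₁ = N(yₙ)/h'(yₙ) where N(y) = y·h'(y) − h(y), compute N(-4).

h'(y) = 3y^2 + 14y + 4.
N(y) = y·h'(y) − h(y) = y·(3y^2 + 14y + 4) − (y^3 + 7y^2 + 4y) = 2y^3 + 7y^2.
N(-4) = −16.

−16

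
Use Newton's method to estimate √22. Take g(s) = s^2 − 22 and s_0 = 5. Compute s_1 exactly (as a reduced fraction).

47/10

g'(s) = 2s.
g(5) = 3, g'(5) = 10, so s_1 = 5 − 3/10 = 47/10.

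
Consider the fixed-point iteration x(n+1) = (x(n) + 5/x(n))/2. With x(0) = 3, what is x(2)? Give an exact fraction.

47/21

x(1) = (3 + 5/3)/2 = 7/3.
x(2) = (7/3 + 5/(7/3))/2 = 47/21.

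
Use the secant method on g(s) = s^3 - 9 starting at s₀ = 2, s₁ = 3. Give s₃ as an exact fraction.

g(2) = -1, g(3) = 18. s₂ = 3 - 18·(3 - 2)/(18 - (-1)) = 39/19.
g(3) = 18, g(39/19) = -2412/6859. s₃ = (39/19) - (-2412/6859)·((39/19) - 3)/((-2412/6859) - 18) = 1609/777.

1609/777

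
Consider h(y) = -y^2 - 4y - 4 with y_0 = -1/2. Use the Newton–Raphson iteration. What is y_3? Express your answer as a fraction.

h'(y) = -2y - 4.
h(-1/2) = -9/4, h'(-1/2) = -3, so y_1 = (-1/2) - (-9/4)/(-3) = -5/4.
h(-5/4) = -9/16, h'(-5/4) = -3/2, so y_2 = (-5/4) - (-9/16)/(-3/2) = -13/8.
h(-13/8) = -9/64, h'(-13/8) = -3/4, so y_3 = (-13/8) - (-9/64)/(-3/4) = -29/16.

-29/16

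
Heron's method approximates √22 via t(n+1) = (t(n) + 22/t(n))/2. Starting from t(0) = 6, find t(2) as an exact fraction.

1633/348

t(1) = (6 + 22/6)/2 = 29/6.
t(2) = (29/6 + 22/(29/6))/2 = 1633/348.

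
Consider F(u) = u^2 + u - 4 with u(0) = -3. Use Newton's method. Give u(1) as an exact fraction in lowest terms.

F'(u) = 2u + 1.
F(-3) = 2, F'(-3) = -5, so u(1) = (-3) - 2/(-5) = -13/5.

-13/5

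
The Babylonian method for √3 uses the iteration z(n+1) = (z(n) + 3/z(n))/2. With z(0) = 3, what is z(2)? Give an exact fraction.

z(1) = (3 + 3/3)/2 = 2.
z(2) = (2 + 3/2)/2 = 7/4.

7/4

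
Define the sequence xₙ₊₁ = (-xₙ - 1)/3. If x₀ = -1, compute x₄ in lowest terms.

-7/27

x₁ = (-(-1) - 1)/3 = 0.
x₂ = (-0 - 1)/3 = -1/3.
x₃ = (-(-1/3) - 1)/3 = -2/9.
x₄ = (-(-2/9) - 1)/3 = -7/27.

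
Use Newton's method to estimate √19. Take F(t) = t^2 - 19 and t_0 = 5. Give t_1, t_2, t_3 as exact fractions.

F'(t) = 2t.
F(5) = 6, F'(5) = 10, so t_1 = 5 - 6/10 = 22/5.
F(22/5) = 9/25, F'(22/5) = 44/5, so t_2 = (22/5) - (9/25)/(44/5) = 959/220.
F(959/220) = 81/48400, F'(959/220) = 959/110, so t_3 = (959/220) - (81/48400)/(959/110) = 1839281/421960.

t_1 = 22/5, t_2 = 959/220, t_3 = 1839281/421960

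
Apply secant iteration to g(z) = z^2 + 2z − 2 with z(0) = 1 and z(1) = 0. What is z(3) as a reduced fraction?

g(1) = 1, g(0) = −2. z(2) = 0 − (−2)·(0 − 1)/((−2) − 1) = 2/3.
g(0) = −2, g(2/3) = −2/9. z(3) = (2/3) − (−2/9)·((2/3) − 0)/((−2/9) − (−2)) = 3/4.

3/4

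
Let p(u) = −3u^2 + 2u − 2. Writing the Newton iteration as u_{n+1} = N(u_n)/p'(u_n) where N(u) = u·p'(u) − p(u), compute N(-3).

p'(u) = −6u + 2.
N(u) = u·p'(u) − p(u) = u·(−6u + 2) − (−3u^2 + 2u − 2) = −3u^2 + 2.
N(-3) = −25.

−25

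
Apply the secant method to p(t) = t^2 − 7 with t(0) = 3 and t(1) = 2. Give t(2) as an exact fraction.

p(3) = 2, p(2) = −3. t(2) = 2 − (−3)·(2 − 3)/((−3) − 2) = 13/5.

13/5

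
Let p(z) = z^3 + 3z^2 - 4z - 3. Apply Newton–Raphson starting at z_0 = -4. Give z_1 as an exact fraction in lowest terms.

p'(z) = 3z^2 + 6z - 4.
p(-4) = -3, p'(-4) = 20, so z_1 = (-4) - (-3)/20 = -77/20.

-77/20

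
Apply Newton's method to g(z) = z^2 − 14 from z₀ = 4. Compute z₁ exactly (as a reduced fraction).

15/4

g'(z) = 2z.
g(4) = 2, g'(4) = 8, so z₁ = 4 − 2/8 = 15/4.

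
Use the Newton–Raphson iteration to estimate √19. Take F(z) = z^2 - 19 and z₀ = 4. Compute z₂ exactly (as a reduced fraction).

F'(z) = 2z.
F(4) = -3, F'(4) = 8, so z₁ = 4 - (-3)/8 = 35/8.
F(35/8) = 9/64, F'(35/8) = 35/4, so z₂ = (35/8) - (9/64)/(35/4) = 2441/560.

2441/560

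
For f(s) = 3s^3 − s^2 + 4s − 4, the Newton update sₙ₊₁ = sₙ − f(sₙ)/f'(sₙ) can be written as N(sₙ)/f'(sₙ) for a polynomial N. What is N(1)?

9

f'(s) = 9s^2 − 2s + 4.
N(s) = s·f'(s) − f(s) = s·(9s^2 − 2s + 4) − (3s^3 − s^2 + 4s − 4) = 6s^3 − s^2 + 4.
N(1) = 9.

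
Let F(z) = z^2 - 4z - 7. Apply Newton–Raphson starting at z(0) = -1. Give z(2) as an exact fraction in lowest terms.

F'(z) = 2z - 4.
F(-1) = -2, F'(-1) = -6, so z(1) = (-1) - (-2)/(-6) = -4/3.
F(-4/3) = 1/9, F'(-4/3) = -20/3, so z(2) = (-4/3) - (1/9)/(-20/3) = -79/60.

-79/60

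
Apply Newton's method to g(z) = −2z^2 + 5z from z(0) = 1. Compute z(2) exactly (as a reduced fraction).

−8/13

g'(z) = −4z + 5.
g(1) = 3, g'(1) = 1, so z(1) = 1 − 3/1 = −2.
g(−2) = −18, g'(−2) = 13, so z(2) = (−2) − (−18)/13 = −8/13.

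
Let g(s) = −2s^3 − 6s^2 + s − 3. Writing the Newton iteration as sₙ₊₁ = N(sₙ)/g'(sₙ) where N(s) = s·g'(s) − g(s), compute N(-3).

57

g'(s) = −6s^2 − 12s + 1.
N(s) = s·g'(s) − g(s) = s·(−6s^2 − 12s + 1) − (−2s^3 − 6s^2 + s − 3) = −4s^3 − 6s^2 + 3.
N(-3) = 57.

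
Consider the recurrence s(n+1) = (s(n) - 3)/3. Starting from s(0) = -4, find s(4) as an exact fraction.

-124/81

s(1) = ((-4) - 3)/3 = -7/3.
s(2) = ((-7/3) - 3)/3 = -16/9.
s(3) = ((-16/9) - 3)/3 = -43/27.
s(4) = ((-43/27) - 3)/3 = -124/81.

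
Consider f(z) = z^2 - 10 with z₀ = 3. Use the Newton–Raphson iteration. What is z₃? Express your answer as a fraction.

1039681/328776

f'(z) = 2z.
f(3) = -1, f'(3) = 6, so z₁ = 3 - (-1)/6 = 19/6.
f(19/6) = 1/36, f'(19/6) = 19/3, so z₂ = (19/6) - (1/36)/(19/3) = 721/228.
f(721/228) = 1/51984, f'(721/228) = 721/114, so z₃ = (721/228) - (1/51984)/(721/114) = 1039681/328776.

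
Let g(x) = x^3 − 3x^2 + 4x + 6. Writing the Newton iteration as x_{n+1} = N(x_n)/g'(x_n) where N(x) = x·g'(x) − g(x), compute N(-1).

−11

g'(x) = 3x^2 − 6x + 4.
N(x) = x·g'(x) − g(x) = x·(3x^2 − 6x + 4) − (x^3 − 3x^2 + 4x + 6) = 2x^3 − 3x^2 − 6.
N(-1) = −11.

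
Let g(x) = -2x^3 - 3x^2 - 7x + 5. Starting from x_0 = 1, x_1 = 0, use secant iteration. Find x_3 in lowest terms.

g(1) = -7, g(0) = 5. x_2 = 0 - 5·(0 - 1)/(5 - (-7)) = 5/12.
g(0) = 5, g(5/12) = 1225/864. x_3 = (5/12) - (1225/864)·((5/12) - 0)/((1225/864) - 5) = 360/619.

360/619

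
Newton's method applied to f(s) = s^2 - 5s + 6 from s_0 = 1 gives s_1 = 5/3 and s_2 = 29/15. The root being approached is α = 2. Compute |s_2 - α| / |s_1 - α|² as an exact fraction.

3/5

s_1 - α = 5/3 - 2 = -1/3, so |s_1 - α| = 1/3.
s_2 - α = 29/15 - 2 = -1/15, so |s_2 - α| = 1/15.
|s_1 - α|² = 1/9.
Ratio = (1/15) / (1/9) = 3/5.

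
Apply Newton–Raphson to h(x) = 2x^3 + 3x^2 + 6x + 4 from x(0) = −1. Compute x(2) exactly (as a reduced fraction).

h'(x) = 6x^2 + 6x + 6.
h(−1) = −1, h'(−1) = 6, so x(1) = (−1) − (−1)/6 = −5/6.
h(−5/6) = −2/27, h'(−5/6) = 31/6, so x(2) = (−5/6) − (−2/27)/(31/6) = −457/558.

−457/558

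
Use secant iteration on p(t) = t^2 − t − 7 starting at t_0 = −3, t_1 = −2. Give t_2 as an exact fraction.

p(−3) = 5, p(−2) = −1. t_2 = (−2) − (−1)·((−2) − (−3))/((−1) − 5) = −13/6.

−13/6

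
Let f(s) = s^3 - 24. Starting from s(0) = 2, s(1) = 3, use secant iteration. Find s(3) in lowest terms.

f(2) = -16, f(3) = 3. s(2) = 3 - 3·(3 - 2)/(3 - (-16)) = 54/19.
f(3) = 3, f(54/19) = -7152/6859. s(3) = (54/19) - (-7152/6859)·((54/19) - 3)/((-7152/6859) - 3) = 8882/3081.

8882/3081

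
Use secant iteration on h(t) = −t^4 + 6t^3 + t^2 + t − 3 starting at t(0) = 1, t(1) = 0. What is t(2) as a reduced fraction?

3/7

h(1) = 4, h(0) = −3. t(2) = 0 − (−3)·(0 − 1)/((−3) − 4) = 3/7.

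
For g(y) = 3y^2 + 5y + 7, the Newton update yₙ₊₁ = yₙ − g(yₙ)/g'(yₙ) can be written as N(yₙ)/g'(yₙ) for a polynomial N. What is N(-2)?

5

g'(y) = 6y + 5.
N(y) = y·g'(y) − g(y) = y·(6y + 5) − (3y^2 + 5y + 7) = 3y^2 − 7.
N(-2) = 5.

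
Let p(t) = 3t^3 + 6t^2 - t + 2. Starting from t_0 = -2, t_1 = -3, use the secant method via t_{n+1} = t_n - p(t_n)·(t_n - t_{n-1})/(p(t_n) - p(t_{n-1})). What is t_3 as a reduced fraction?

-485/218

p(-2) = 4, p(-3) = -22. t_2 = (-3) - (-22)·((-3) - (-2))/((-22) - 4) = -28/13.
p(-3) = -22, p(-28/13) = 4422/2197. t_3 = (-28/13) - (4422/2197)·((-28/13) - (-3))/((4422/2197) - (-22)) = -485/218.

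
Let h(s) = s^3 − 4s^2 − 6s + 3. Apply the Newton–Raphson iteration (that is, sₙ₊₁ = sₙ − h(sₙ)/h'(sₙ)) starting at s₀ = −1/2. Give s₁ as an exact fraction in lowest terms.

17/5

h'(s) = 3s^2 − 8s − 6.
h(−1/2) = 39/8, h'(−1/2) = −5/4, so s₁ = (−1/2) − (39/8)/(−5/4) = 17/5.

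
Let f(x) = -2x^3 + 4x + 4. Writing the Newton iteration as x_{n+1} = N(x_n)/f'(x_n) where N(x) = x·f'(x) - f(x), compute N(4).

-260

f'(x) = -6x^2 + 4.
N(x) = x·f'(x) - f(x) = x·(-6x^2 + 4) - (-2x^3 + 4x + 4) = -4x^3 - 4.
N(4) = -260.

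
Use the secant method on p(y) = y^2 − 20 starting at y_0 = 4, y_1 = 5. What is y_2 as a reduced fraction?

p(4) = −4, p(5) = 5. y_2 = 5 − 5·(5 − 4)/(5 − (−4)) = 40/9.

40/9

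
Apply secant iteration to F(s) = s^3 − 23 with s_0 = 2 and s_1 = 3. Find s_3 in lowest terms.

F(2) = −15, F(3) = 4. s_2 = 3 − 4·(3 − 2)/(4 − (−15)) = 53/19.
F(3) = 4, F(53/19) = −8880/6859. s_3 = (53/19) − (−8880/6859)·((53/19) − 3)/((−8880/6859) − 4) = 25793/9079.

25793/9079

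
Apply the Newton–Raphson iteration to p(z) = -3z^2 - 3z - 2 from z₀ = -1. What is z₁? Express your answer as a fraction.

p'(z) = -6z - 3.
p(-1) = -2, p'(-1) = 3, so z₁ = (-1) - (-2)/3 = -1/3.

-1/3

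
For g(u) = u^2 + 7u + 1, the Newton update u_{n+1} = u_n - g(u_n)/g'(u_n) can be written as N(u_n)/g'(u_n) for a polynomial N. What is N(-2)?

g'(u) = 2u + 7.
N(u) = u·g'(u) - g(u) = u·(2u + 7) - (u^2 + 7u + 1) = u^2 - 1.
N(-2) = 3.

3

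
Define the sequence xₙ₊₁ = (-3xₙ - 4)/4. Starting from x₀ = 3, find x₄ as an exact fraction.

x₁ = (-3·3 - 4)/4 = -13/4.
x₂ = (-3·(-13/4) - 4)/4 = 23/16.
x₃ = (-3·(23/16) - 4)/4 = -133/64.
x₄ = (-3·(-133/64) - 4)/4 = 143/256.

143/256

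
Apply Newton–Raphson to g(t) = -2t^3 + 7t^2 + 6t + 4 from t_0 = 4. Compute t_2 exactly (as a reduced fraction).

70636/16405

g'(t) = -6t^2 + 14t + 6.
g(4) = 12, g'(4) = -34, so t_1 = 4 - 12/(-34) = 74/17.
g(74/17) = -10836/4913, g'(74/17) = -13510/289, so t_2 = (74/17) - (-10836/4913)/(-13510/289) = 70636/16405.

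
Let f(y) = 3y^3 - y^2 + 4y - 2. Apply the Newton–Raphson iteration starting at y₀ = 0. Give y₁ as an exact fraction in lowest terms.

1/2

f'(y) = 9y^2 - 2y + 4.
f(0) = -2, f'(0) = 4, so y₁ = 0 - (-2)/4 = 1/2.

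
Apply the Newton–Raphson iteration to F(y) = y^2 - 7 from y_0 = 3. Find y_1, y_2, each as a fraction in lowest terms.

F'(y) = 2y.
F(3) = 2, F'(3) = 6, so y_1 = 3 - 2/6 = 8/3.
F(8/3) = 1/9, F'(8/3) = 16/3, so y_2 = (8/3) - (1/9)/(16/3) = 127/48.

y_1 = 8/3, y_2 = 127/48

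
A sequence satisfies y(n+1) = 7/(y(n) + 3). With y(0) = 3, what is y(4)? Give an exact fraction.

819/526

y(1) = 7/(3 + 3) = 7/6.
y(2) = 7/(7/6 + 3) = 42/25.
y(3) = 7/(42/25 + 3) = 175/117.
y(4) = 7/(175/117 + 3) = 819/526.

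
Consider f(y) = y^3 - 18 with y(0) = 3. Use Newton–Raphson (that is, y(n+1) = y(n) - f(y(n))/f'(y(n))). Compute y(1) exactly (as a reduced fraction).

8/3

f'(y) = 3y^2.
f(3) = 9, f'(3) = 27, so y(1) = 3 - 9/27 = 8/3.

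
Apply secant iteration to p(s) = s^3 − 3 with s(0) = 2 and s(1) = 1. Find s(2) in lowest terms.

9/7

p(2) = 5, p(1) = −2. s(2) = 1 − (−2)·(1 − 2)/((−2) − 5) = 9/7.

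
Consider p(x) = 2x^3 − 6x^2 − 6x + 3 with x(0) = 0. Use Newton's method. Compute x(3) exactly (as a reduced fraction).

33799/89838

p'(x) = 6x^2 − 12x − 6.
p(0) = 3, p'(0) = −6, so x(1) = 0 − 3/(−6) = 1/2.
p(1/2) = −5/4, p'(1/2) = −21/2, so x(2) = (1/2) − (−5/4)/(−21/2) = 8/21.
p(8/21) = −425/9261, p'(8/21) = −1426/147, so x(3) = (8/21) − (−425/9261)/(−1426/147) = 33799/89838.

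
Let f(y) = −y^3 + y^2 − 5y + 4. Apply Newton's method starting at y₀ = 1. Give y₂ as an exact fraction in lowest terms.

f'(y) = −3y^2 + 2y − 5.
f(1) = −1, f'(1) = −6, so y₁ = 1 − (−1)/(−6) = 5/6.
f(5/6) = −11/216, f'(5/6) = −65/12, so y₂ = (5/6) − (−11/216)/(−65/12) = 482/585.

482/585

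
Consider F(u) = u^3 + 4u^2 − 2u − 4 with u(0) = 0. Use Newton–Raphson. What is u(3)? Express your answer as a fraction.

F'(u) = 3u^2 + 8u − 2.
F(0) = −4, F'(0) = −2, so u(1) = 0 − (−4)/(−2) = −2.
F(−2) = 8, F'(−2) = −6, so u(2) = (−2) − 8/(−6) = −2/3.
F(−2/3) = −32/27, F'(−2/3) = −6, so u(3) = (−2/3) − (−32/27)/(−6) = −70/81.

−70/81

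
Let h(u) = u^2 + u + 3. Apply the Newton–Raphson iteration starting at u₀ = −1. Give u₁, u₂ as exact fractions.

u₁ = 2, u₂ = 1/5

h'(u) = 2u + 1.
h(−1) = 3, h'(−1) = −1, so u₁ = (−1) − 3/(−1) = 2.
h(2) = 9, h'(2) = 5, so u₂ = 2 − 9/5 = 1/5.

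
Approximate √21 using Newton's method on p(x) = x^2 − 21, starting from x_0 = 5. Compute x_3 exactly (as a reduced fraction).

277727/60605

p'(x) = 2x.
p(5) = 4, p'(5) = 10, so x_1 = 5 − 4/10 = 23/5.
p(23/5) = 4/25, p'(23/5) = 46/5, so x_2 = (23/5) − (4/25)/(46/5) = 527/115.
p(527/115) = 4/13225, p'(527/115) = 1054/115, so x_3 = (527/115) − (4/13225)/(1054/115) = 277727/60605.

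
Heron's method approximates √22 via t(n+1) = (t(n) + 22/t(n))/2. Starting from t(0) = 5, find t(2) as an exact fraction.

t(1) = (5 + 22/5)/2 = 47/10.
t(2) = (47/10 + 22/(47/10))/2 = 4409/940.

4409/940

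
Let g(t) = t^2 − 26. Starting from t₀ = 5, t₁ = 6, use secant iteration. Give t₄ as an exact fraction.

34862/6837

g(5) = −1, g(6) = 10. t₂ = 6 − 10·(6 − 5)/(10 − (−1)) = 56/11.
g(6) = 10, g(56/11) = −10/121. t₃ = (56/11) − (−10/121)·((56/11) − 6)/((−10/121) − 10) = 311/61.
g(56/11) = −10/121, g(311/61) = −25/3721. t₄ = (311/61) − (−25/3721)·((311/61) − (56/11))/((−25/3721) − (−10/121)) = 34862/6837.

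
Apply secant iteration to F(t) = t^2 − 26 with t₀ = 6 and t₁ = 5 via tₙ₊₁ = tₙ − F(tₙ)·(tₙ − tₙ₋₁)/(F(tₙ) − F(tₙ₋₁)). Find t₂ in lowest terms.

56/11

F(6) = 10, F(5) = −1. t₂ = 5 − (−1)·(5 − 6)/((−1) − 10) = 56/11.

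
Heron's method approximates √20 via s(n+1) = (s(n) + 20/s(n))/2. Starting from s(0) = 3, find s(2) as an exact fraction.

s(1) = (3 + 20/3)/2 = 29/6.
s(2) = (29/6 + 20/(29/6))/2 = 1561/348.

1561/348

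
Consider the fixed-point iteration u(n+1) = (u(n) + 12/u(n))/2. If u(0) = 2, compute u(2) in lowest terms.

7/2

u(1) = (2 + 12/2)/2 = 4.
u(2) = (4 + 12/4)/2 = 7/2.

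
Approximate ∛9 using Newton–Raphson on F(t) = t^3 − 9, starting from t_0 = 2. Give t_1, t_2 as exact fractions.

t_1 = 25/12, t_2 = 23401/11250

F'(t) = 3t^2.
F(2) = −1, F'(2) = 12, so t_1 = 2 − (−1)/12 = 25/12.
F(25/12) = 73/1728, F'(25/12) = 625/48, so t_2 = (25/12) − (73/1728)/(625/48) = 23401/11250.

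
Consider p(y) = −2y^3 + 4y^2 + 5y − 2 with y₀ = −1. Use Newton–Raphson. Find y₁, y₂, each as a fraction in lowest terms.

p'(y) = −6y^2 + 8y + 5.
p(−1) = −1, p'(−1) = −9, so y₁ = (−1) − (−1)/(−9) = −10/9.
p(−10/9) = 92/729, p'(−10/9) = −305/27, so y₂ = (−10/9) − (92/729)/(−305/27) = −9058/8235.

y₁ = −10/9, y₂ = −9058/8235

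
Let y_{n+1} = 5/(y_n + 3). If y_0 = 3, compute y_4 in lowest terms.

495/412

y_1 = 5/(3 + 3) = 5/6.
y_2 = 5/(5/6 + 3) = 30/23.
y_3 = 5/(30/23 + 3) = 115/99.
y_4 = 5/(115/99 + 3) = 495/412.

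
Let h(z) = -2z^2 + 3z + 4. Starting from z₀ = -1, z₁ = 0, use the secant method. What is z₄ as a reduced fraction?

h(-1) = -1, h(0) = 4. z₂ = 0 - 4·(0 - (-1))/(4 - (-1)) = -4/5.
h(0) = 4, h(-4/5) = 8/25. z₃ = (-4/5) - (8/25)·((-4/5) - 0)/((8/25) - 4) = -20/23.
h(-4/5) = 8/25, h(-20/23) = -64/529. z₄ = (-20/23) - (-64/529)·((-20/23) - (-4/5))/((-64/529) - (8/25)) = -620/729.

-620/729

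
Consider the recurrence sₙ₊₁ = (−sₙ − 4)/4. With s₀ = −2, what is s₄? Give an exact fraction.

−103/128

s₁ = (−(−2) − 4)/4 = −1/2.
s₂ = (−(−1/2) − 4)/4 = −7/8.
s₃ = (−(−7/8) − 4)/4 = −25/32.
s₄ = (−(−25/32) − 4)/4 = −103/128.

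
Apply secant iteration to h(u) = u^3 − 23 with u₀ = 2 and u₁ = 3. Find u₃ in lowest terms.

25793/9079

h(2) = −15, h(3) = 4. u₂ = 3 − 4·(3 − 2)/(4 − (−15)) = 53/19.
h(3) = 4, h(53/19) = −8880/6859. u₃ = (53/19) − (−8880/6859)·((53/19) − 3)/((−8880/6859) − 4) = 25793/9079.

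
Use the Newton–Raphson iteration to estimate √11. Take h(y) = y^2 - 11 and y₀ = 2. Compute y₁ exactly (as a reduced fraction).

15/4

h'(y) = 2y.
h(2) = -7, h'(2) = 4, so y₁ = 2 - (-7)/4 = 15/4.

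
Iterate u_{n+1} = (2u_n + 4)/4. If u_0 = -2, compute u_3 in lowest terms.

3/2

u_1 = (2·(-2) + 4)/4 = 0.
u_2 = (2·0 + 4)/4 = 1.
u_3 = (2·1 + 4)/4 = 3/2.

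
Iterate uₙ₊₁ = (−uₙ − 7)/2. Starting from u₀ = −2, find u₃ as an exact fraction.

−19/8

u₁ = (−(−2) − 7)/2 = −5/2.
u₂ = (−(−5/2) − 7)/2 = −9/4.
u₃ = (−(−9/4) − 7)/2 = −19/8.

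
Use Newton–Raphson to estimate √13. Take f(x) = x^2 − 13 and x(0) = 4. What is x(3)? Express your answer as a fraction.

5597777/1552544

f'(x) = 2x.
f(4) = 3, f'(4) = 8, so x(1) = 4 − 3/8 = 29/8.
f(29/8) = 9/64, f'(29/8) = 29/4, so x(2) = (29/8) − (9/64)/(29/4) = 1673/464.
f(1673/464) = 81/215296, f'(1673/464) = 1673/232, so x(3) = (1673/464) − (81/215296)/(1673/232) = 5597777/1552544.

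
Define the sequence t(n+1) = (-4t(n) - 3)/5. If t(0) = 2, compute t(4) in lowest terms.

389/625

t(1) = (-4·2 - 3)/5 = -11/5.
t(2) = (-4·(-11/5) - 3)/5 = 29/25.
t(3) = (-4·(29/25) - 3)/5 = -191/125.
t(4) = (-4·(-191/125) - 3)/5 = 389/625.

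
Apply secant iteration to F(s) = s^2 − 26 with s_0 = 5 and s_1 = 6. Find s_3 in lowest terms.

311/61

F(5) = −1, F(6) = 10. s_2 = 6 − 10·(6 − 5)/(10 − (−1)) = 56/11.
F(6) = 10, F(56/11) = −10/121. s_3 = (56/11) − (−10/121)·((56/11) − 6)/((−10/121) − 10) = 311/61.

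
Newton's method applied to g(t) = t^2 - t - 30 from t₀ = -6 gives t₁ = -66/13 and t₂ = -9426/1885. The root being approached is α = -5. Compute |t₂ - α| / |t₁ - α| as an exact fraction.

1/145

t₁ - α = -66/13 - (-5) = -66/13 + 5 = -1/13, so |t₁ - α| = 1/13.
t₂ - α = -9426/1885 - (-5) = -9426/1885 + 5 = -1/1885, so |t₂ - α| = 1/1885.
Ratio = (1/1885) / (1/13) = 1/145.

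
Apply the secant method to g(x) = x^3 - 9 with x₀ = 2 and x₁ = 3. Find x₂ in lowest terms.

39/19

g(2) = -1, g(3) = 18. x₂ = 3 - 18·(3 - 2)/(18 - (-1)) = 39/19.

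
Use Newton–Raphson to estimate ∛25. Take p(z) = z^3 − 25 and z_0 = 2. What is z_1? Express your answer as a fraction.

p'(z) = 3z^2.
p(2) = −17, p'(2) = 12, so z_1 = 2 − (−17)/12 = 41/12.

41/12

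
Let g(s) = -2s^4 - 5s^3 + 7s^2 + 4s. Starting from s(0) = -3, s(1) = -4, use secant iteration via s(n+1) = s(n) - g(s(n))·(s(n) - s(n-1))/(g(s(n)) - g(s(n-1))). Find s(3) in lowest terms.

g(-3) = 24, g(-4) = -96. s(2) = (-4) - (-96)·((-4) - (-3))/((-96) - 24) = -16/5.
g(-4) = -96, g(-16/5) = 8128/625. s(3) = (-16/5) - (8128/625)·((-16/5) - (-4))/((8128/625) - (-96)) = -7016/2129.

-7016/2129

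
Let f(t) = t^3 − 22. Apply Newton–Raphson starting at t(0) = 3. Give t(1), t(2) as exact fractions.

f'(t) = 3t^2.
f(3) = 5, f'(3) = 27, so t(1) = 3 − 5/27 = 76/27.
f(76/27) = 5950/19683, f'(76/27) = 5776/243, so t(2) = (76/27) − (5950/19683)/(5776/243) = 655489/233928.

t(1) = 76/27, t(2) = 655489/233928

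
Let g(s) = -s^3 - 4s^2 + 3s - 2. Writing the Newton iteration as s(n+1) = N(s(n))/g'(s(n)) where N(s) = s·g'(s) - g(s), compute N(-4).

66

g'(s) = -3s^2 - 8s + 3.
N(s) = s·g'(s) - g(s) = s·(-3s^2 - 8s + 3) - (-s^3 - 4s^2 + 3s - 2) = -2s^3 - 4s^2 + 2.
N(-4) = 66.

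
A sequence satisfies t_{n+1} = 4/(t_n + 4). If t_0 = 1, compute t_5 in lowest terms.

140/169

t_1 = 4/(1 + 4) = 4/5.
t_2 = 4/(4/5 + 4) = 5/6.
t_3 = 4/(5/6 + 4) = 24/29.
t_4 = 4/(24/29 + 4) = 29/35.
t_5 = 4/(29/35 + 4) = 140/169.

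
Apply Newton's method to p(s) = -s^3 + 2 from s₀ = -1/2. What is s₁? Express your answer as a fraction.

7/3

p'(s) = -3s^2.
p(-1/2) = 17/8, p'(-1/2) = -3/4, so s₁ = (-1/2) - (17/8)/(-3/4) = 7/3.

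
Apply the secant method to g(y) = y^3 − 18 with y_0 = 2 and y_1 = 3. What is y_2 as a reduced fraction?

48/19

g(2) = −10, g(3) = 9. y_2 = 3 − 9·(3 − 2)/(9 − (−10)) = 48/19.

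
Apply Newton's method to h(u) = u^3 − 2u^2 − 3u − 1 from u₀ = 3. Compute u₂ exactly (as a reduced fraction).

35089/11394

h'(u) = 3u^2 − 4u − 3.
h(3) = −1, h'(3) = 12, so u₁ = 3 − (−1)/12 = 37/12.
h(37/12) = 85/1728, h'(37/12) = 211/16, so u₂ = (37/12) − (85/1728)/(211/16) = 35089/11394.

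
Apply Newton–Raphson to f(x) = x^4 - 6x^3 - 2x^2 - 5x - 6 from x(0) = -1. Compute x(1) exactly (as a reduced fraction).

f'(x) = 4x^3 - 18x^2 - 4x - 5.
f(-1) = 4, f'(-1) = -23, so x(1) = (-1) - 4/(-23) = -19/23.

-19/23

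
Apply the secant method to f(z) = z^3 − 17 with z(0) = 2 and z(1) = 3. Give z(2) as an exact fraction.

47/19

f(2) = −9, f(3) = 10. z(2) = 3 − 10·(3 − 2)/(10 − (−9)) = 47/19.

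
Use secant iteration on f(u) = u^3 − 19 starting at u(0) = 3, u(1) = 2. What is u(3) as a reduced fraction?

f(3) = 8, f(2) = −11. u(2) = 2 − (−11)·(2 − 3)/((−11) − 8) = 49/19.
f(2) = −11, f(49/19) = −12672/6859. u(3) = (49/19) − (−12672/6859)·((49/19) − 2)/((−12672/6859) − (−11)) = 15385/5707.

15385/5707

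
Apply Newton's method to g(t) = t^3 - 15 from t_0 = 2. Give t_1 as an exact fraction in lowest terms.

g'(t) = 3t^2.
g(2) = -7, g'(2) = 12, so t_1 = 2 - (-7)/12 = 31/12.

31/12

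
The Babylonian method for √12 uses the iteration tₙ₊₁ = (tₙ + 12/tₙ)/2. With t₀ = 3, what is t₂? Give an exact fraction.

t₁ = (3 + 12/3)/2 = 7/2.
t₂ = (7/2 + 12/(7/2))/2 = 97/28.

97/28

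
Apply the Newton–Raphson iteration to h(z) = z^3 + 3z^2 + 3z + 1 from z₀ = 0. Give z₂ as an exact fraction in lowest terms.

h'(z) = 3z^2 + 6z + 3.
h(0) = 1, h'(0) = 3, so z₁ = 0 - 1/3 = -1/3.
h(-1/3) = 8/27, h'(-1/3) = 4/3, so z₂ = (-1/3) - (8/27)/(4/3) = -5/9.

-5/9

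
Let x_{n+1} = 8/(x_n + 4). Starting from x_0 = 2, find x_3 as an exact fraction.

x_1 = 8/(2 + 4) = 4/3.
x_2 = 8/(4/3 + 4) = 3/2.
x_3 = 8/(3/2 + 4) = 16/11.

16/11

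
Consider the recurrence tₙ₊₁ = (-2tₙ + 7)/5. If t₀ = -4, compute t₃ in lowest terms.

t₁ = (-2·(-4) + 7)/5 = 3.
t₂ = (-2·3 + 7)/5 = 1/5.
t₃ = (-2·(1/5) + 7)/5 = 33/25.

33/25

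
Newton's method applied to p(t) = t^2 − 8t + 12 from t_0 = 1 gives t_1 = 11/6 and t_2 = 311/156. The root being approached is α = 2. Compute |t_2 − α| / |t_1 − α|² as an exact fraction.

t_1 − α = 11/6 − 2 = −1/6, so |t_1 − α| = 1/6.
t_2 − α = 311/156 − 2 = −1/156, so |t_2 − α| = 1/156.
|t_1 − α|² = 1/36.
Ratio = (1/156) / (1/36) = 3/13.

3/13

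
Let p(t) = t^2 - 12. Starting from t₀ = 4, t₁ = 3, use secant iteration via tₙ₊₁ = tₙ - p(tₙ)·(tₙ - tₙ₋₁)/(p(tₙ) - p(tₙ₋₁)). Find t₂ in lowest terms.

p(4) = 4, p(3) = -3. t₂ = 3 - (-3)·(3 - 4)/((-3) - 4) = 24/7.

24/7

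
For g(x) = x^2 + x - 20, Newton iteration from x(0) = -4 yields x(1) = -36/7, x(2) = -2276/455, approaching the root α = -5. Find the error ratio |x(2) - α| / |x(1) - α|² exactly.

7/65

x(1) - α = -36/7 - (-5) = -36/7 + 5 = -1/7, so |x(1) - α| = 1/7.
x(2) - α = -2276/455 - (-5) = -2276/455 + 5 = -1/455, so |x(2) - α| = 1/455.
|x(1) - α|² = 1/49.
Ratio = (1/455) / (1/49) = 7/65.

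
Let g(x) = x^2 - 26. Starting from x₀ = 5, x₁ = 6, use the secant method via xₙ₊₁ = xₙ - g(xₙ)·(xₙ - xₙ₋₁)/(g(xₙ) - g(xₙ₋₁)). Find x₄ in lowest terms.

34862/6837

g(5) = -1, g(6) = 10. x₂ = 6 - 10·(6 - 5)/(10 - (-1)) = 56/11.
g(6) = 10, g(56/11) = -10/121. x₃ = (56/11) - (-10/121)·((56/11) - 6)/((-10/121) - 10) = 311/61.
g(56/11) = -10/121, g(311/61) = -25/3721. x₄ = (311/61) - (-25/3721)·((311/61) - (56/11))/((-25/3721) - (-10/121)) = 34862/6837.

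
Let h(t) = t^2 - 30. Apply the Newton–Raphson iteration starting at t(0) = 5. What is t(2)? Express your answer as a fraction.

241/44

h'(t) = 2t.
h(5) = -5, h'(5) = 10, so t(1) = 5 - (-5)/10 = 11/2.
h(11/2) = 1/4, h'(11/2) = 11, so t(2) = (11/2) - (1/4)/11 = 241/44.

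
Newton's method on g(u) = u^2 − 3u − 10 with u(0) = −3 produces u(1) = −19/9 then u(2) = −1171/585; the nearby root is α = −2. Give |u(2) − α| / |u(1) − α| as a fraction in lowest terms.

u(1) − α = −19/9 − (−2) = −19/9 + 2 = −1/9, so |u(1) − α| = 1/9.
u(2) − α = −1171/585 − (−2) = −1171/585 + 2 = −1/585, so |u(2) − α| = 1/585.
Ratio = (1/585) / (1/9) = 1/65.

1/65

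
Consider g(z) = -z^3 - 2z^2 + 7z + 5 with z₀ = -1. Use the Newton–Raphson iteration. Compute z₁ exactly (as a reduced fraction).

-5/8

g'(z) = -3z^2 - 4z + 7.
g(-1) = -3, g'(-1) = 8, so z₁ = (-1) - (-3)/8 = -5/8.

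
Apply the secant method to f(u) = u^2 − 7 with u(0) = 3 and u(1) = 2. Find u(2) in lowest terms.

f(3) = 2, f(2) = −3. u(2) = 2 − (−3)·(2 − 3)/((−3) − 2) = 13/5.

13/5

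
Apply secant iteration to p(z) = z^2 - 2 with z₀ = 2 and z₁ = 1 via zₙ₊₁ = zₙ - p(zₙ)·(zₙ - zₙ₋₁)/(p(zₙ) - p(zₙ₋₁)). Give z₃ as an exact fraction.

p(2) = 2, p(1) = -1. z₂ = 1 - (-1)·(1 - 2)/((-1) - 2) = 4/3.
p(1) = -1, p(4/3) = -2/9. z₃ = (4/3) - (-2/9)·((4/3) - 1)/((-2/9) - (-1)) = 10/7.

10/7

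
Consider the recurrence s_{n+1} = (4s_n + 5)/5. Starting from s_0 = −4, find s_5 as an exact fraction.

6409/3125

s_1 = (4·(−4) + 5)/5 = −11/5.
s_2 = (4·(−11/5) + 5)/5 = −19/25.
s_3 = (4·(−19/25) + 5)/5 = 49/125.
s_4 = (4·(49/125) + 5)/5 = 821/625.
s_5 = (4·(821/625) + 5)/5 = 6409/3125.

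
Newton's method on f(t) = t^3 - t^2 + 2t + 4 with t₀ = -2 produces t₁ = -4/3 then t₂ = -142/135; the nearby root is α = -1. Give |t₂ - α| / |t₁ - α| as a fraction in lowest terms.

t₁ - α = -4/3 - (-1) = -4/3 + 1 = -1/3, so |t₁ - α| = 1/3.
t₂ - α = -142/135 - (-1) = -142/135 + 1 = -7/135, so |t₂ - α| = 7/135.
Ratio = (7/135) / (1/3) = 7/45.

7/45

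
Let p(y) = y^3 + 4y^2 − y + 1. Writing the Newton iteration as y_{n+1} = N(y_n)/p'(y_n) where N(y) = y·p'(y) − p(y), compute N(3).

p'(y) = 3y^2 + 8y − 1.
N(y) = y·p'(y) − p(y) = y·(3y^2 + 8y − 1) − (y^3 + 4y^2 − y + 1) = 2y^3 + 4y^2 − 1.
N(3) = 89.

89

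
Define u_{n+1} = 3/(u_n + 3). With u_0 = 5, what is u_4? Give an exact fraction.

u_1 = 3/(5 + 3) = 3/8.
u_2 = 3/(3/8 + 3) = 8/9.
u_3 = 3/(8/9 + 3) = 27/35.
u_4 = 3/(27/35 + 3) = 35/44.

35/44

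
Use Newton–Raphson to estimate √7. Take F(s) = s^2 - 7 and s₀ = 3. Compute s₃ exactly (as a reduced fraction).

F'(s) = 2s.
F(3) = 2, F'(3) = 6, so s₁ = 3 - 2/6 = 8/3.
F(8/3) = 1/9, F'(8/3) = 16/3, so s₂ = (8/3) - (1/9)/(16/3) = 127/48.
F(127/48) = 1/2304, F'(127/48) = 127/24, so s₃ = (127/48) - (1/2304)/(127/24) = 32257/12192.

32257/12192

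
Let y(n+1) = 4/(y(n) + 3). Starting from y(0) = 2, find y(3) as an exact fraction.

y(1) = 4/(2 + 3) = 4/5.
y(2) = 4/(4/5 + 3) = 20/19.
y(3) = 4/(20/19 + 3) = 76/77.

76/77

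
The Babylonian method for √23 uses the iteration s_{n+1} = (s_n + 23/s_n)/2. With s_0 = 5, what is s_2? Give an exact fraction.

s_1 = (5 + 23/5)/2 = 24/5.
s_2 = (24/5 + 23/(24/5))/2 = 1151/240.

1151/240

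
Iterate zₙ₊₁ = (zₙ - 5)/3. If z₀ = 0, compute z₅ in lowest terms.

z₁ = (0 - 5)/3 = -5/3.
z₂ = ((-5/3) - 5)/3 = -20/9.
z₃ = ((-20/9) - 5)/3 = -65/27.
z₄ = ((-65/27) - 5)/3 = -200/81.
z₅ = ((-200/81) - 5)/3 = -605/243.

-605/243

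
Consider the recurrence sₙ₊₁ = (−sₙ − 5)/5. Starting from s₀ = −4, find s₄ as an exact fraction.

s₁ = (−(−4) − 5)/5 = −1/5.
s₂ = (−(−1/5) − 5)/5 = −24/25.
s₃ = (−(−24/25) − 5)/5 = −101/125.
s₄ = (−(−101/125) − 5)/5 = −524/625.

−524/625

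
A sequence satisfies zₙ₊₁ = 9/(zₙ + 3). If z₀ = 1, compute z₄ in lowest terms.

z₁ = 9/(1 + 3) = 9/4.
z₂ = 9/(9/4 + 3) = 12/7.
z₃ = 9/(12/7 + 3) = 21/11.
z₄ = 9/(21/11 + 3) = 11/6.

11/6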